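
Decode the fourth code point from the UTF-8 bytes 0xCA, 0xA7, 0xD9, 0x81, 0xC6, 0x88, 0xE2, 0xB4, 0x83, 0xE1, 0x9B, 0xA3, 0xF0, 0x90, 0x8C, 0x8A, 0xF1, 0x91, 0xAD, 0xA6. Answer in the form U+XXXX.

Offset 0: leading byte 0xCA = 11001010 → 2-byte char #1 = CA A7.
Offset 2: leading byte 0xD9 = 11011001 → 2-byte char #2 = D9 81.
Offset 4: leading byte 0xC6 = 11000110 → 2-byte char #3 = C6 88.
Offset 6: leading byte 0xE2 = 11100010 → 3-byte char #4 = E2 B4 83.
Leading byte 0xE2 = 11100010 matches 1110xxxx → 3-byte sequence.
Byte 1: 0xE2 = 11100010, payload 0010 (4 bits).
Byte 2: 0xB4 = 10110100 (10xxxxxx ✓), payload 110100.
Byte 3: 0x83 = 10000011 (10xxxxxx ✓), payload 000011.
Concatenate: 0010110100000011 = 0x2D03 (16 bits → U+2D03).

U+2D03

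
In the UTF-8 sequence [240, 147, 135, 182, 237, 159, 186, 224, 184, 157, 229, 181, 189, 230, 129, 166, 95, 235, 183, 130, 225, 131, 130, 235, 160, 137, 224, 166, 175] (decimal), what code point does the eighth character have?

Offset 0: leading byte 0xF0 = 11110000 → 4-byte char #1 = F0 93 87 B6.
Offset 4: leading byte 0xED = 11101101 → 3-byte char #2 = ED 9F BA.
Offset 7: leading byte 0xE0 = 11100000 → 3-byte char #3 = E0 B8 9D.
Offset 10: leading byte 0xE5 = 11100101 → 3-byte char #4 = E5 B5 BD.
Offset 13: leading byte 0xE6 = 11100110 → 3-byte char #5 = E6 81 A6.
Offset 16: leading byte 0x5F = 01011111 → 1-byte char #6 = 5F.
Offset 17: leading byte 0xEB = 11101011 → 3-byte char #7 = EB B7 82.
Offset 20: leading byte 0xE1 = 11100001 → 3-byte char #8 = E1 83 82.
Leading byte 0xE1 = 11100001 matches 1110xxxx → 3-byte sequence.
Byte 1: 0xE1 = 11100001, payload 0001 (4 bits).
Byte 2: 0x83 = 10000011 (10xxxxxx ✓), payload 000011.
Byte 3: 0x82 = 10000010 (10xxxxxx ✓), payload 000010.
Concatenate: 0001000011000010 = 0x10C2 (16 bits → U+10C2).

U+10C2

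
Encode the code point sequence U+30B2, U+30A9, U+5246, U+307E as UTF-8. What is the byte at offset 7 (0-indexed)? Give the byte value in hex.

U+30B2 → 3-byte form E3 82 B2 at offsets 0–2.
U+30A9 → 3-byte form E3 82 A9 at offsets 3–5.
U+5246 → 3-byte form E5 89 86 at offsets 6–8.
Offset 7 falls in char 3's range; it's byte 2 of E5 89 86 = 0x89.

0x89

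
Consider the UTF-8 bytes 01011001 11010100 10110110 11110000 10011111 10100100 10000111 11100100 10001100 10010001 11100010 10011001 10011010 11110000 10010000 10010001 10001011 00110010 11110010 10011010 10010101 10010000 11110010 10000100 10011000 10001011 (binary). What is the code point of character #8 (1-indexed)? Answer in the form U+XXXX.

Offset 0: leading byte 0x59 = 01011001 → 1-byte char #1 = 59.
Offset 1: leading byte 0xD4 = 11010100 → 2-byte char #2 = D4 B6.
Offset 3: leading byte 0xF0 = 11110000 → 4-byte char #3 = F0 9F A4 87.
Offset 7: leading byte 0xE4 = 11100100 → 3-byte char #4 = E4 8C 91.
Offset 10: leading byte 0xE2 = 11100010 → 3-byte char #5 = E2 99 9A.
Offset 13: leading byte 0xF0 = 11110000 → 4-byte char #6 = F0 90 91 8B.
Offset 17: leading byte 0x32 = 00110010 → 1-byte char #7 = 32.
Offset 18: leading byte 0xF2 = 11110010 → 4-byte char #8 = F2 9A 95 90.
Leading byte 0xF2 = 11110010 matches 11110xxx → 4-byte sequence.
Byte 1: 0xF2 = 11110010, payload 010 (3 bits).
Byte 2: 0x9A = 10011010 (10xxxxxx ✓), payload 011010.
Byte 3: 0x95 = 10010101 (10xxxxxx ✓), payload 010101.
Byte 4: 0x90 = 10010000 (10xxxxxx ✓), payload 010000.
Concatenate: 010011010010101010000 = 0x9A550 (21 bits → U+9A550).

U+9A550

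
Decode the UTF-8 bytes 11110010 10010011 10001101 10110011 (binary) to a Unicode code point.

Leading byte 0xF2 = 11110010 matches 11110xxx → 4-byte sequence.
Byte 1: 0xF2 = 11110010, payload 010 (3 bits).
Byte 2: 0x93 = 10010011 (10xxxxxx ✓), payload 010011.
Byte 3: 0x8D = 10001101 (10xxxxxx ✓), payload 001101.
Byte 4: 0xB3 = 10110011 (10xxxxxx ✓), payload 110011.
Concatenate: 010010011001101110011 = 0x93373 (21 bits → U+93373).

U+93373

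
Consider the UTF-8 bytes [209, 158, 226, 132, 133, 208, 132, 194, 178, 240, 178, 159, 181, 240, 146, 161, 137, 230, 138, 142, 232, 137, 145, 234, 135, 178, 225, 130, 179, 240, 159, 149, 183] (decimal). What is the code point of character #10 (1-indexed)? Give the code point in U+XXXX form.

Offset 0: leading byte 0xD1 = 11010001 → 2-byte char #1 = D1 9E.
Offset 2: leading byte 0xE2 = 11100010 → 3-byte char #2 = E2 84 85.
Offset 5: leading byte 0xD0 = 11010000 → 2-byte char #3 = D0 84.
Offset 7: leading byte 0xC2 = 11000010 → 2-byte char #4 = C2 B2.
Offset 9: leading byte 0xF0 = 11110000 → 4-byte char #5 = F0 B2 9F B5.
Offset 13: leading byte 0xF0 = 11110000 → 4-byte char #6 = F0 92 A1 89.
Offset 17: leading byte 0xE6 = 11100110 → 3-byte char #7 = E6 8A 8E.
Offset 20: leading byte 0xE8 = 11101000 → 3-byte char #8 = E8 89 91.
Offset 23: leading byte 0xEA = 11101010 → 3-byte char #9 = EA 87 B2.
Offset 26: leading byte 0xE1 = 11100001 → 3-byte char #10 = E1 82 B3.
Leading byte 0xE1 = 11100001 matches 1110xxxx → 3-byte sequence.
Byte 1: 0xE1 = 11100001, payload 0001 (4 bits).
Byte 2: 0x82 = 10000010 (10xxxxxx ✓), payload 000010.
Byte 3: 0xB3 = 10110011 (10xxxxxx ✓), payload 110011.
Concatenate: 0001000010110011 = 0x10B3 (16 bits → U+10B3).

U+10B3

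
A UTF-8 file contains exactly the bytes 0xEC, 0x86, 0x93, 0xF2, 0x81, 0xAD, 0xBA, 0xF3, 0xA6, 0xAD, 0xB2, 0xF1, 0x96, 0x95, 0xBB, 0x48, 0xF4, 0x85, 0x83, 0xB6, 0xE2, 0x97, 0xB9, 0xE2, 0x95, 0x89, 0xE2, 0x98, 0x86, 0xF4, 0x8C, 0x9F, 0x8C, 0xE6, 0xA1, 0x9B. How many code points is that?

Byte at offset 0: 0xEC = 11101100 → 3-byte char (#1). Advance 3.
Byte at offset 3: 0xF2 = 11110010 → 4-byte char (#2). Advance 4.
Byte at offset 7: 0xF3 = 11110011 → 4-byte char (#3). Advance 4.
Byte at offset 11: 0xF1 = 11110001 → 4-byte char (#4). Advance 4.
Byte at offset 15: 0x48 = 01001000 → 1-byte char (#5). Advance 1.
Byte at offset 16: 0xF4 = 11110100 → 4-byte char (#6). Advance 4.
Byte at offset 20: 0xE2 = 11100010 → 3-byte char (#7). Advance 3.
Byte at offset 23: 0xE2 = 11100010 → 3-byte char (#8). Advance 3.
Byte at offset 26: 0xE2 = 11100010 → 3-byte char (#9). Advance 3.
Byte at offset 29: 0xF4 = 11110100 → 4-byte char (#10). Advance 4.
Byte at offset 33: 0xE6 = 11100110 → 3-byte char (#11). Advance 3.
Reached end at offset 36 after 11 code points.

11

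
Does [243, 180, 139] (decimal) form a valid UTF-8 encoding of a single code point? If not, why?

invalid (sequence truncated)

Leading byte 0xF3 = 11110011 → 4-byte form, but only 3 bytes are present.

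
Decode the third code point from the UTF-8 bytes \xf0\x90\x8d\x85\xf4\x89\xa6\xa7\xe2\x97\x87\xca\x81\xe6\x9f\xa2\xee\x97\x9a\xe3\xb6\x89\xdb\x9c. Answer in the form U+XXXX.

Offset 0: leading byte 0xF0 = 11110000 → 4-byte char #1 = F0 90 8D 85.
Offset 4: leading byte 0xF4 = 11110100 → 4-byte char #2 = F4 89 A6 A7.
Offset 8: leading byte 0xE2 = 11100010 → 3-byte char #3 = E2 97 87.
Leading byte 0xE2 = 11100010 matches 1110xxxx → 3-byte sequence.
Byte 1: 0xE2 = 11100010, payload 0010 (4 bits).
Byte 2: 0x97 = 10010111 (10xxxxxx ✓), payload 010111.
Byte 3: 0x87 = 10000111 (10xxxxxx ✓), payload 000111.
Concatenate: 0010010111000111 = 0x25C7 (16 bits → U+25C7).

U+25C7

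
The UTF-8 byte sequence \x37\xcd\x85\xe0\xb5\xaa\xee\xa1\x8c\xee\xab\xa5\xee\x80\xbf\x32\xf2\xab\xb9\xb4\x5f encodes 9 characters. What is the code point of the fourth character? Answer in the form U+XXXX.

Offset 0: leading byte 0x37 = 00110111 → 1-byte char #1 = 37.
Offset 1: leading byte 0xCD = 11001101 → 2-byte char #2 = CD 85.
Offset 3: leading byte 0xE0 = 11100000 → 3-byte char #3 = E0 B5 AA.
Offset 6: leading byte 0xEE = 11101110 → 3-byte char #4 = EE A1 8C.
Leading byte 0xEE = 11101110 matches 1110xxxx → 3-byte sequence.
Byte 1: 0xEE = 11101110, payload 1110 (4 bits).
Byte 2: 0xA1 = 10100001 (10xxxxxx ✓), payload 100001.
Byte 3: 0x8C = 10001100 (10xxxxxx ✓), payload 001100.
Concatenate: 1110100001001100 = 0xE84C (16 bits → U+E84C).

U+E84C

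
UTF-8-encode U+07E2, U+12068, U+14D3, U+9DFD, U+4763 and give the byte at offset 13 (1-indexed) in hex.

1-indexed offset 13 is 0-indexed offset 12.
U+07E2 → 2-byte form DF A2 at offsets 0–1.
U+12068 → 4-byte form F0 92 81 A8 at offsets 2–5.
U+14D3 → 3-byte form E1 93 93 at offsets 6–8.
U+9DFD → 3-byte form E9 B7 BD at offsets 9–11.
U+4763 → 3-byte form E4 9D A3 at offsets 12–14.
Offset 12 falls in char 5's range; it's byte 1 of E4 9D A3 = 0xE4.

0xE4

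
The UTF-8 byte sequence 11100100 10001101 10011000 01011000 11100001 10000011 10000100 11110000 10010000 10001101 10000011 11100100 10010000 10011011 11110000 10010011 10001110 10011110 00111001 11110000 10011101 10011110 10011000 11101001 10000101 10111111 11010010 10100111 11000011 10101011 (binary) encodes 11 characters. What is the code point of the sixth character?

Offset 0: leading byte 0xE4 = 11100100 → 3-byte char #1 = E4 8D 98.
Offset 3: leading byte 0x58 = 01011000 → 1-byte char #2 = 58.
Offset 4: leading byte 0xE1 = 11100001 → 3-byte char #3 = E1 83 84.
Offset 7: leading byte 0xF0 = 11110000 → 4-byte char #4 = F0 90 8D 83.
Offset 11: leading byte 0xE4 = 11100100 → 3-byte char #5 = E4 90 9B.
Offset 14: leading byte 0xF0 = 11110000 → 4-byte char #6 = F0 93 8E 9E.
Leading byte 0xF0 = 11110000 matches 11110xxx → 4-byte sequence.
Byte 1: 0xF0 = 11110000, payload 000 (3 bits).
Byte 2: 0x93 = 10010011 (10xxxxxx ✓), payload 010011.
Byte 3: 0x8E = 10001110 (10xxxxxx ✓), payload 001110.
Byte 4: 0x9E = 10011110 (10xxxxxx ✓), payload 011110.
Concatenate: 000010011001110011110 = 0x1339E (21 bits → U+1339E).

U+1339E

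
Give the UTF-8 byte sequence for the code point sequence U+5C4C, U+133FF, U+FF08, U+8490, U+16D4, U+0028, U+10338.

U+5C4C: 3-byte form → E5 B1 8C.
U+133FF: 4-byte form → F0 93 8F BF.
U+FF08: 3-byte form → EF BC 88.
U+8490: 3-byte form → E8 92 90.
U+16D4: 3-byte form → E1 9B 94.
U+0028: 1-byte form → 28.
U+10338: 4-byte form → F0 90 8C B8.
Concatenated (21 bytes): E5 B1 8C F0 93 8F BF EF BC 88 E8 92 90 E1 9B 94 28 F0 90 8C B8.

E5 B1 8C F0 93 8F BF EF BC 88 E8 92 90 E1 9B 94 28 F0 90 8C B8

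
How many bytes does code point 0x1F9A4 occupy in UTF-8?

4

U+1F9A4 = 0x1F9A4. UTF-8 uses 1 byte below 0x80, 2 below 0x800, 3 below 0x10000, 4 up to 0x10FFFF. 0x1F9A4 is in U+10000–U+10FFFF → 4 bytes.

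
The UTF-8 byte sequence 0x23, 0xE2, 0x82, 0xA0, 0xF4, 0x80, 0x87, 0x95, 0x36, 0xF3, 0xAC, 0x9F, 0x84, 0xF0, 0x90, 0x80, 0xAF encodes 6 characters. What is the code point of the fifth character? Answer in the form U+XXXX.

Offset 0: leading byte 0x23 = 00100011 → 1-byte char #1 = 23.
Offset 1: leading byte 0xE2 = 11100010 → 3-byte char #2 = E2 82 A0.
Offset 4: leading byte 0xF4 = 11110100 → 4-byte char #3 = F4 80 87 95.
Offset 8: leading byte 0x36 = 00110110 → 1-byte char #4 = 36.
Offset 9: leading byte 0xF3 = 11110011 → 4-byte char #5 = F3 AC 9F 84.
Leading byte 0xF3 = 11110011 matches 11110xxx → 4-byte sequence.
Byte 1: 0xF3 = 11110011, payload 011 (3 bits).
Byte 2: 0xAC = 10101100 (10xxxxxx ✓), payload 101100.
Byte 3: 0x9F = 10011111 (10xxxxxx ✓), payload 011111.
Byte 4: 0x84 = 10000100 (10xxxxxx ✓), payload 000100.
Concatenate: 011101100011111000100 = 0xEC7C4 (21 bits → U+EC7C4).

U+EC7C4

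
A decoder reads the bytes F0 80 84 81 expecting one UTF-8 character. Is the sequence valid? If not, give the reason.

invalid (overlong encoding)

Leading byte 0xF0 = 11110000 → 4-byte form.
Continuation bytes all match 10xxxxxx. Payload decodes to 0x101.
But 0x101 < 0x10000, the minimum for a 4-byte sequence — this is an overlong encoding.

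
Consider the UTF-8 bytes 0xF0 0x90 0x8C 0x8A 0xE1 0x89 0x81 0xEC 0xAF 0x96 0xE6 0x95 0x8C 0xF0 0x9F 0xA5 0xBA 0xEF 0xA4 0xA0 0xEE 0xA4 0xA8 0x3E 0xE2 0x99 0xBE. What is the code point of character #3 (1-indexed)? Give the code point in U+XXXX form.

U+CBD6

Offset 0: leading byte 0xF0 = 11110000 → 4-byte char #1 = F0 90 8C 8A.
Offset 4: leading byte 0xE1 = 11100001 → 3-byte char #2 = E1 89 81.
Offset 7: leading byte 0xEC = 11101100 → 3-byte char #3 = EC AF 96.
Leading byte 0xEC = 11101100 matches 1110xxxx → 3-byte sequence.
Byte 1: 0xEC = 11101100, payload 1100 (4 bits).
Byte 2: 0xAF = 10101111 (10xxxxxx ✓), payload 101111.
Byte 3: 0x96 = 10010110 (10xxxxxx ✓), payload 010110.
Concatenate: 1100101111010110 = 0xCBD6 (16 bits → U+CBD6).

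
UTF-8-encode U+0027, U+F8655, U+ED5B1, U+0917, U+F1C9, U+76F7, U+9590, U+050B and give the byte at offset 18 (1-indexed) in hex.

0xB7

1-indexed offset 18 is 0-indexed offset 17.
U+0027 → 1-byte form 27 at offsets 0–0.
U+F8655 → 4-byte form F3 B8 99 95 at offsets 1–4.
U+ED5B1 → 4-byte form F3 AD 96 B1 at offsets 5–8.
U+0917 → 3-byte form E0 A4 97 at offsets 9–11.
U+F1C9 → 3-byte form EF 87 89 at offsets 12–14.
U+76F7 → 3-byte form E7 9B B7 at offsets 15–17.
Offset 17 falls in char 6's range; it's byte 3 of E7 9B B7 = 0xB7.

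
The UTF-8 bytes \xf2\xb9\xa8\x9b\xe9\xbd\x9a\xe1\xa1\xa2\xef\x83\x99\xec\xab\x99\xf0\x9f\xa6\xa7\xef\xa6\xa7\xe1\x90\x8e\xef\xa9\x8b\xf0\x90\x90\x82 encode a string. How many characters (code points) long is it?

Byte at offset 0: 0xF2 = 11110010 → 4-byte char (#1). Advance 4.
Byte at offset 4: 0xE9 = 11101001 → 3-byte char (#2). Advance 3.
Byte at offset 7: 0xE1 = 11100001 → 3-byte char (#3). Advance 3.
Byte at offset 10: 0xEF = 11101111 → 3-byte char (#4). Advance 3.
Byte at offset 13: 0xEC = 11101100 → 3-byte char (#5). Advance 3.
Byte at offset 16: 0xF0 = 11110000 → 4-byte char (#6). Advance 4.
Byte at offset 20: 0xEF = 11101111 → 3-byte char (#7). Advance 3.
Byte at offset 23: 0xE1 = 11100001 → 3-byte char (#8). Advance 3.
Byte at offset 26: 0xEF = 11101111 → 3-byte char (#9). Advance 3.
Byte at offset 29: 0xF0 = 11110000 → 4-byte char (#10). Advance 4.
Reached end at offset 33 after 10 code points.

10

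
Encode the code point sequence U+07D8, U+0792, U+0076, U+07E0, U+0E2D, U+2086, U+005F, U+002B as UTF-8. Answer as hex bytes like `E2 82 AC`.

U+07D8: 2-byte form → DF 98.
U+0792: 2-byte form → DE 92.
U+0076: 1-byte form → 76.
U+07E0: 2-byte form → DF A0.
U+0E2D: 3-byte form → E0 B8 AD.
U+2086: 3-byte form → E2 82 86.
U+005F: 1-byte form → 5F.
U+002B: 1-byte form → 2B.
Concatenated (15 bytes): DF 98 DE 92 76 DF A0 E0 B8 AD E2 82 86 5F 2B.

DF 98 DE 92 76 DF A0 E0 B8 AD E2 82 86 5F 2B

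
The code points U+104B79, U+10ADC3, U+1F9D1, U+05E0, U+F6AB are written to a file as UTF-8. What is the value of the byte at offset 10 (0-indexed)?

U+104B79 → 4-byte form F4 84 AD B9 at offsets 0–3.
U+10ADC3 → 4-byte form F4 8A B7 83 at offsets 4–7.
U+1F9D1 → 4-byte form F0 9F A7 91 at offsets 8–11.
Offset 10 falls in char 3's range; it's byte 3 of F0 9F A7 91 = 0xA7.

0xA7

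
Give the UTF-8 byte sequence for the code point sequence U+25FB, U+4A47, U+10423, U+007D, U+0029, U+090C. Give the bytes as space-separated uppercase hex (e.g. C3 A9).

U+25FB: 3-byte form → E2 97 BB.
U+4A47: 3-byte form → E4 A9 87.
U+10423: 4-byte form → F0 90 90 A3.
U+007D: 1-byte form → 7D.
U+0029: 1-byte form → 29.
U+090C: 3-byte form → E0 A4 8C.
Concatenated (15 bytes): E2 97 BB E4 A9 87 F0 90 90 A3 7D 29 E0 A4 8C.

E2 97 BB E4 A9 87 F0 90 90 A3 7D 29 E0 A4 8C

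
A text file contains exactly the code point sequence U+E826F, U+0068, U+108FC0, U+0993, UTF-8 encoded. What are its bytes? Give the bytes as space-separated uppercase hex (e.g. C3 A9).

F3 A8 89 AF 68 F4 88 BF 80 E0 A6 93

U+E826F: 4-byte form → F3 A8 89 AF.
U+0068: 1-byte form → 68.
U+108FC0: 4-byte form → F4 88 BF 80.
U+0993: 3-byte form → E0 A6 93.
Concatenated (12 bytes): F3 A8 89 AF 68 F4 88 BF 80 E0 A6 93.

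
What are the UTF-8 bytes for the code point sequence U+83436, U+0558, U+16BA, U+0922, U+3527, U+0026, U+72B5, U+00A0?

U+83436: 4-byte form → F2 83 90 B6.
U+0558: 2-byte form → D5 98.
U+16BA: 3-byte form → E1 9A BA.
U+0922: 3-byte form → E0 A4 A2.
U+3527: 3-byte form → E3 94 A7.
U+0026: 1-byte form → 26.
U+72B5: 3-byte form → E7 8A B5.
U+00A0: 2-byte form → C2 A0.
Concatenated (21 bytes): F2 83 90 B6 D5 98 E1 9A BA E0 A4 A2 E3 94 A7 26 E7 8A B5 C2 A0.

F2 83 90 B6 D5 98 E1 9A BA E0 A4 A2 E3 94 A7 26 E7 8A B5 C2 A0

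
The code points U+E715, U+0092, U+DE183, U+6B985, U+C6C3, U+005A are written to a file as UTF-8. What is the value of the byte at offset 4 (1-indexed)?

0xC2

1-indexed offset 4 is 0-indexed offset 3.
U+E715 → 3-byte form EE 9C 95 at offsets 0–2.
U+0092 → 2-byte form C2 92 at offsets 3–4.
Offset 3 falls in char 2's range; it's byte 1 of C2 92 = 0xC2.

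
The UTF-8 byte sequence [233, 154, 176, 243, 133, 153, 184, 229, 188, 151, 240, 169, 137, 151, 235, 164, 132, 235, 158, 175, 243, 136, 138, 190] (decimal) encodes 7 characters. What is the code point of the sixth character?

Offset 0: leading byte 0xE9 = 11101001 → 3-byte char #1 = E9 9A B0.
Offset 3: leading byte 0xF3 = 11110011 → 4-byte char #2 = F3 85 99 B8.
Offset 7: leading byte 0xE5 = 11100101 → 3-byte char #3 = E5 BC 97.
Offset 10: leading byte 0xF0 = 11110000 → 4-byte char #4 = F0 A9 89 97.
Offset 14: leading byte 0xEB = 11101011 → 3-byte char #5 = EB A4 84.
Offset 17: leading byte 0xEB = 11101011 → 3-byte char #6 = EB 9E AF.
Leading byte 0xEB = 11101011 matches 1110xxxx → 3-byte sequence.
Byte 1: 0xEB = 11101011, payload 1011 (4 bits).
Byte 2: 0x9E = 10011110 (10xxxxxx ✓), payload 011110.
Byte 3: 0xAF = 10101111 (10xxxxxx ✓), payload 101111.
Concatenate: 1011011110101111 = 0xB7AF (16 bits → U+B7AF).

U+B7AF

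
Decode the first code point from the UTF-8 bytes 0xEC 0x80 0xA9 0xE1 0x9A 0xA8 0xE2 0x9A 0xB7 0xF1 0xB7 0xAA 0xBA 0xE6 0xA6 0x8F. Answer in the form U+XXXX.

Offset 0: leading byte 0xEC = 11101100 → 3-byte char #1 = EC 80 A9.
Leading byte 0xEC = 11101100 matches 1110xxxx → 3-byte sequence.
Byte 1: 0xEC = 11101100, payload 1100 (4 bits).
Byte 2: 0x80 = 10000000 (10xxxxxx ✓), payload 000000.
Byte 3: 0xA9 = 10101001 (10xxxxxx ✓), payload 101001.
Concatenate: 1100000000101001 = 0xC029 (16 bits → U+C029).

U+C029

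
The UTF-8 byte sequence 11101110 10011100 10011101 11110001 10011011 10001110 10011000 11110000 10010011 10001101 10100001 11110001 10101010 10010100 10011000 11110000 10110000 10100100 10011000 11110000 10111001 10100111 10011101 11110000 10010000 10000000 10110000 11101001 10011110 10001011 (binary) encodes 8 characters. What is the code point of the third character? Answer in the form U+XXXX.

Offset 0: leading byte 0xEE = 11101110 → 3-byte char #1 = EE 9C 9D.
Offset 3: leading byte 0xF1 = 11110001 → 4-byte char #2 = F1 9B 8E 98.
Offset 7: leading byte 0xF0 = 11110000 → 4-byte char #3 = F0 93 8D A1.
Leading byte 0xF0 = 11110000 matches 11110xxx → 4-byte sequence.
Byte 1: 0xF0 = 11110000, payload 000 (3 bits).
Byte 2: 0x93 = 10010011 (10xxxxxx ✓), payload 010011.
Byte 3: 0x8D = 10001101 (10xxxxxx ✓), payload 001101.
Byte 4: 0xA1 = 10100001 (10xxxxxx ✓), payload 100001.
Concatenate: 000010011001101100001 = 0x13361 (21 bits → U+13361).

U+13361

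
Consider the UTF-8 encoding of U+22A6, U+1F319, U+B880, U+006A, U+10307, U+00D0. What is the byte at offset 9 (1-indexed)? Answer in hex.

1-indexed offset 9 is 0-indexed offset 8.
U+22A6 → 3-byte form E2 8A A6 at offsets 0–2.
U+1F319 → 4-byte form F0 9F 8C 99 at offsets 3–6.
U+B880 → 3-byte form EB A2 80 at offsets 7–9.
Offset 8 falls in char 3's range; it's byte 2 of EB A2 80 = 0xA2.

0xA2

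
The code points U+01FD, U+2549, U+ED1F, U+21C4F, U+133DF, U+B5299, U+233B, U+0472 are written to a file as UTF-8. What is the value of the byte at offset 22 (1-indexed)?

1-indexed offset 22 is 0-indexed offset 21.
U+01FD → 2-byte form C7 BD at offsets 0–1.
U+2549 → 3-byte form E2 95 89 at offsets 2–4.
U+ED1F → 3-byte form EE B4 9F at offsets 5–7.
U+21C4F → 4-byte form F0 A1 B1 8F at offsets 8–11.
U+133DF → 4-byte form F0 93 8F 9F at offsets 12–15.
U+B5299 → 4-byte form F2 B5 8A 99 at offsets 16–19.
U+233B → 3-byte form E2 8C BB at offsets 20–22.
Offset 21 falls in char 7's range; it's byte 2 of E2 8C BB = 0x8C.

0x8C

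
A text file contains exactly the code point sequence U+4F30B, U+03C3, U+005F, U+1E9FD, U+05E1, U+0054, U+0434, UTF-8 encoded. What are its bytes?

F1 8F 8C 8B CF 83 5F F0 9E A7 BD D7 A1 54 D0 B4

U+4F30B: 4-byte form → F1 8F 8C 8B.
U+03C3: 2-byte form → CF 83.
U+005F: 1-byte form → 5F.
U+1E9FD: 4-byte form → F0 9E A7 BD.
U+05E1: 2-byte form → D7 A1.
U+0054: 1-byte form → 54.
U+0434: 2-byte form → D0 B4.
Concatenated (16 bytes): F1 8F 8C 8B CF 83 5F F0 9E A7 BD D7 A1 54 D0 B4.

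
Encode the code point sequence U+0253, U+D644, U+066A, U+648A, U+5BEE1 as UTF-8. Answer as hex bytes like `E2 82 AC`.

U+0253: 2-byte form → C9 93.
U+D644: 3-byte form → ED 99 84.
U+066A: 2-byte form → D9 AA.
U+648A: 3-byte form → E6 92 8A.
U+5BEE1: 4-byte form → F1 9B BB A1.
Concatenated (14 bytes): C9 93 ED 99 84 D9 AA E6 92 8A F1 9B BB A1.

C9 93 ED 99 84 D9 AA E6 92 8A F1 9B BB A1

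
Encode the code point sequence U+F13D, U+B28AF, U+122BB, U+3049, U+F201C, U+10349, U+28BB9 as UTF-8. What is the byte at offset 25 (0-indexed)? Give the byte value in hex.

U+F13D → 3-byte form EF 84 BD at offsets 0–2.
U+B28AF → 4-byte form F2 B2 A2 AF at offsets 3–6.
U+122BB → 4-byte form F0 92 8A BB at offsets 7–10.
U+3049 → 3-byte form E3 81 89 at offsets 11–13.
U+F201C → 4-byte form F3 B2 80 9C at offsets 14–17.
U+10349 → 4-byte form F0 90 8D 89 at offsets 18–21.
U+28BB9 → 4-byte form F0 A8 AE B9 at offsets 22–25.
Offset 25 falls in char 7's range; it's byte 4 of F0 A8 AE B9 = 0xB9.

0xB9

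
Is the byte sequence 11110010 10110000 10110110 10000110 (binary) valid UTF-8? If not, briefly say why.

Leading byte 0xF2 = 11110010 → 4-byte form.
Continuation bytes 0xB0=10110000, 0xB6=10110110, 0x86=10000110 all match 10xxxxxx.
Decoded value 0xB0D86 is ≥ 0x10000 (shortest form) and not a surrogate.

valid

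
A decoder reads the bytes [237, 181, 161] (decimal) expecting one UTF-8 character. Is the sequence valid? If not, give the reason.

Structurally a 3-byte sequence; payload = 0xDD61.
But 0xDD61 is in U+D800–U+DFFF, the surrogate range. Surrogates are not Unicode scalar values and are forbidden in UTF-8.

invalid (encodes a surrogate (U+D800–U+DFFF))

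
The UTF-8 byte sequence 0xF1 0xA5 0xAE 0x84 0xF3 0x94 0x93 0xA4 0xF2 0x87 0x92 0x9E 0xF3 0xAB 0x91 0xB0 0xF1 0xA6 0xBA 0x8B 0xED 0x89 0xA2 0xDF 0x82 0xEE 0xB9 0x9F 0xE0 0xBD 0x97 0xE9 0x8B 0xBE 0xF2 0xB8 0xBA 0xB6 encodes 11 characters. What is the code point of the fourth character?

U+EB470

Offset 0: leading byte 0xF1 = 11110001 → 4-byte char #1 = F1 A5 AE 84.
Offset 4: leading byte 0xF3 = 11110011 → 4-byte char #2 = F3 94 93 A4.
Offset 8: leading byte 0xF2 = 11110010 → 4-byte char #3 = F2 87 92 9E.
Offset 12: leading byte 0xF3 = 11110011 → 4-byte char #4 = F3 AB 91 B0.
Leading byte 0xF3 = 11110011 matches 11110xxx → 4-byte sequence.
Byte 1: 0xF3 = 11110011, payload 011 (3 bits).
Byte 2: 0xAB = 10101011 (10xxxxxx ✓), payload 101011.
Byte 3: 0x91 = 10010001 (10xxxxxx ✓), payload 010001.
Byte 4: 0xB0 = 10110000 (10xxxxxx ✓), payload 110000.
Concatenate: 011101011010001110000 = 0xEB470 (21 bits → U+EB470).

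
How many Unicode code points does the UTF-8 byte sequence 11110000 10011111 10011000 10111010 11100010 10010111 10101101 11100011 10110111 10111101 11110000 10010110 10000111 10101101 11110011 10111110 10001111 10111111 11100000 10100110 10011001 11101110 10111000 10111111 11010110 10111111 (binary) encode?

8

Byte at offset 0: 0xF0 = 11110000 → 4-byte char (#1). Advance 4.
Byte at offset 4: 0xE2 = 11100010 → 3-byte char (#2). Advance 3.
Byte at offset 7: 0xE3 = 11100011 → 3-byte char (#3). Advance 3.
Byte at offset 10: 0xF0 = 11110000 → 4-byte char (#4). Advance 4.
Byte at offset 14: 0xF3 = 11110011 → 4-byte char (#5). Advance 4.
Byte at offset 18: 0xE0 = 11100000 → 3-byte char (#6). Advance 3.
Byte at offset 21: 0xEE = 11101110 → 3-byte char (#7). Advance 3.
Byte at offset 24: 0xD6 = 11010110 → 2-byte char (#8). Advance 2.
Reached end at offset 26 after 8 code points.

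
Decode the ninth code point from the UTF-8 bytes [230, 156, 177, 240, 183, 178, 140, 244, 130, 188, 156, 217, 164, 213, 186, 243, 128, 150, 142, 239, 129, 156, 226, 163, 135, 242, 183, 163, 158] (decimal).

U+B78DE

Offset 0: leading byte 0xE6 = 11100110 → 3-byte char #1 = E6 9C B1.
Offset 3: leading byte 0xF0 = 11110000 → 4-byte char #2 = F0 B7 B2 8C.
Offset 7: leading byte 0xF4 = 11110100 → 4-byte char #3 = F4 82 BC 9C.
Offset 11: leading byte 0xD9 = 11011001 → 2-byte char #4 = D9 A4.
Offset 13: leading byte 0xD5 = 11010101 → 2-byte char #5 = D5 BA.
Offset 15: leading byte 0xF3 = 11110011 → 4-byte char #6 = F3 80 96 8E.
Offset 19: leading byte 0xEF = 11101111 → 3-byte char #7 = EF 81 9C.
Offset 22: leading byte 0xE2 = 11100010 → 3-byte char #8 = E2 A3 87.
Offset 25: leading byte 0xF2 = 11110010 → 4-byte char #9 = F2 B7 A3 9E.
Leading byte 0xF2 = 11110010 matches 11110xxx → 4-byte sequence.
Byte 1: 0xF2 = 11110010, payload 010 (3 bits).
Byte 2: 0xB7 = 10110111 (10xxxxxx ✓), payload 110111.
Byte 3: 0xA3 = 10100011 (10xxxxxx ✓), payload 100011.
Byte 4: 0x9E = 10011110 (10xxxxxx ✓), payload 011110.
Concatenate: 010110111100011011110 = 0xB78DE (21 bits → U+B78DE).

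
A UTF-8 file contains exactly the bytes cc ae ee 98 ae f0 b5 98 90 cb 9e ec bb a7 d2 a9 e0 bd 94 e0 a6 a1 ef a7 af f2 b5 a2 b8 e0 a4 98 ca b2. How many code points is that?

Byte at offset 0: 0xCC = 11001100 → 2-byte char (#1). Advance 2.
Byte at offset 2: 0xEE = 11101110 → 3-byte char (#2). Advance 3.
Byte at offset 5: 0xF0 = 11110000 → 4-byte char (#3). Advance 4.
Byte at offset 9: 0xCB = 11001011 → 2-byte char (#4). Advance 2.
Byte at offset 11: 0xEC = 11101100 → 3-byte char (#5). Advance 3.
Byte at offset 14: 0xD2 = 11010010 → 2-byte char (#6). Advance 2.
Byte at offset 16: 0xE0 = 11100000 → 3-byte char (#7). Advance 3.
Byte at offset 19: 0xE0 = 11100000 → 3-byte char (#8). Advance 3.
Byte at offset 22: 0xEF = 11101111 → 3-byte char (#9). Advance 3.
Byte at offset 25: 0xF2 = 11110010 → 4-byte char (#10). Advance 4.
Byte at offset 29: 0xE0 = 11100000 → 3-byte char (#11). Advance 3.
Byte at offset 32: 0xCA = 11001010 → 2-byte char (#12). Advance 2.
Reached end at offset 34 after 12 code points.

12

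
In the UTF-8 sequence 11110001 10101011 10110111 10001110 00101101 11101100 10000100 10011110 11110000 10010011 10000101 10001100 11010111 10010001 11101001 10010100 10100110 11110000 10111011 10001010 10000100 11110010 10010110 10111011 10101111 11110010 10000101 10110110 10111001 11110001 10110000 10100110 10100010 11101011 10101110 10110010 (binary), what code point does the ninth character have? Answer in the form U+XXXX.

Offset 0: leading byte 0xF1 = 11110001 → 4-byte char #1 = F1 AB B7 8E.
Offset 4: leading byte 0x2D = 00101101 → 1-byte char #2 = 2D.
Offset 5: leading byte 0xEC = 11101100 → 3-byte char #3 = EC 84 9E.
Offset 8: leading byte 0xF0 = 11110000 → 4-byte char #4 = F0 93 85 8C.
Offset 12: leading byte 0xD7 = 11010111 → 2-byte char #5 = D7 91.
Offset 14: leading byte 0xE9 = 11101001 → 3-byte char #6 = E9 94 A6.
Offset 17: leading byte 0xF0 = 11110000 → 4-byte char #7 = F0 BB 8A 84.
Offset 21: leading byte 0xF2 = 11110010 → 4-byte char #8 = F2 96 BB AF.
Offset 25: leading byte 0xF2 = 11110010 → 4-byte char #9 = F2 85 B6 B9.
Leading byte 0xF2 = 11110010 matches 11110xxx → 4-byte sequence.
Byte 1: 0xF2 = 11110010, payload 010 (3 bits).
Byte 2: 0x85 = 10000101 (10xxxxxx ✓), payload 000101.
Byte 3: 0xB6 = 10110110 (10xxxxxx ✓), payload 110110.
Byte 4: 0xB9 = 10111001 (10xxxxxx ✓), payload 111001.
Concatenate: 010000101110110111001 = 0x85DB9 (21 bits → U+85DB9).

U+85DB9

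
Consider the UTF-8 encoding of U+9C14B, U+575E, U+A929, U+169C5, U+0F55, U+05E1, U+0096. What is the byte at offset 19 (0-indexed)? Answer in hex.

U+9C14B → 4-byte form F2 9C 85 8B at offsets 0–3.
U+575E → 3-byte form E5 9D 9E at offsets 4–6.
U+A929 → 3-byte form EA A4 A9 at offsets 7–9.
U+169C5 → 4-byte form F0 96 A7 85 at offsets 10–13.
U+0F55 → 3-byte form E0 BD 95 at offsets 14–16.
U+05E1 → 2-byte form D7 A1 at offsets 17–18.
U+0096 → 2-byte form C2 96 at offsets 19–20.
Offset 19 falls in char 7's range; it's byte 1 of C2 96 = 0xC2.

0xC2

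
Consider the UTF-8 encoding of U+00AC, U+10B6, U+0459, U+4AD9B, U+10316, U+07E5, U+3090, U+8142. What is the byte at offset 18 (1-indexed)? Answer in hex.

1-indexed offset 18 is 0-indexed offset 17.
U+00AC → 2-byte form C2 AC at offsets 0–1.
U+10B6 → 3-byte form E1 82 B6 at offsets 2–4.
U+0459 → 2-byte form D1 99 at offsets 5–6.
U+4AD9B → 4-byte form F1 8A B6 9B at offsets 7–10.
U+10316 → 4-byte form F0 90 8C 96 at offsets 11–14.
U+07E5 → 2-byte form DF A5 at offsets 15–16.
U+3090 → 3-byte form E3 82 90 at offsets 17–19.
Offset 17 falls in char 7's range; it's byte 1 of E3 82 90 = 0xE3.

0xE3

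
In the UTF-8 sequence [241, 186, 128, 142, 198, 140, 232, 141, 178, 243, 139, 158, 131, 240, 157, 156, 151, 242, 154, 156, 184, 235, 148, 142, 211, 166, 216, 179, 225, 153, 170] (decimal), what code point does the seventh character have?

Offset 0: leading byte 0xF1 = 11110001 → 4-byte char #1 = F1 BA 80 8E.
Offset 4: leading byte 0xC6 = 11000110 → 2-byte char #2 = C6 8C.
Offset 6: leading byte 0xE8 = 11101000 → 3-byte char #3 = E8 8D B2.
Offset 9: leading byte 0xF3 = 11110011 → 4-byte char #4 = F3 8B 9E 83.
Offset 13: leading byte 0xF0 = 11110000 → 4-byte char #5 = F0 9D 9C 97.
Offset 17: leading byte 0xF2 = 11110010 → 4-byte char #6 = F2 9A 9C B8.
Offset 21: leading byte 0xEB = 11101011 → 3-byte char #7 = EB 94 8E.
Leading byte 0xEB = 11101011 matches 1110xxxx → 3-byte sequence.
Byte 1: 0xEB = 11101011, payload 1011 (4 bits).
Byte 2: 0x94 = 10010100 (10xxxxxx ✓), payload 010100.
Byte 3: 0x8E = 10001110 (10xxxxxx ✓), payload 001110.
Concatenate: 1011010100001110 = 0xB50E (16 bits → U+B50E).

U+B50E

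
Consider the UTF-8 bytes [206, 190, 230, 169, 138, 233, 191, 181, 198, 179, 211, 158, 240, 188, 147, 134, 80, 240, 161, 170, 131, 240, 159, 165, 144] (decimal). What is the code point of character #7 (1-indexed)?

U+0050

Offset 0: leading byte 0xCE = 11001110 → 2-byte char #1 = CE BE.
Offset 2: leading byte 0xE6 = 11100110 → 3-byte char #2 = E6 A9 8A.
Offset 5: leading byte 0xE9 = 11101001 → 3-byte char #3 = E9 BF B5.
Offset 8: leading byte 0xC6 = 11000110 → 2-byte char #4 = C6 B3.
Offset 10: leading byte 0xD3 = 11010011 → 2-byte char #5 = D3 9E.
Offset 12: leading byte 0xF0 = 11110000 → 4-byte char #6 = F0 BC 93 86.
Offset 16: leading byte 0x50 = 01010000 → 1-byte char #7 = 50.
Leading byte 0x50 = 01010000 matches 0xxxxxxx → 1-byte sequence.
Byte 1: 0x50 = 01010000, payload 1010000 (7 bits).
Concatenate: 1010000 = 0x50 (7 bits → U+0050).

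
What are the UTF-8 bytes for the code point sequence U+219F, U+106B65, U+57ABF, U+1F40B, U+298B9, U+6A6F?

U+219F: 3-byte form → E2 86 9F.
U+106B65: 4-byte form → F4 86 AD A5.
U+57ABF: 4-byte form → F1 97 AA BF.
U+1F40B: 4-byte form → F0 9F 90 8B.
U+298B9: 4-byte form → F0 A9 A2 B9.
U+6A6F: 3-byte form → E6 A9 AF.
Concatenated (22 bytes): E2 86 9F F4 86 AD A5 F1 97 AA BF F0 9F 90 8B F0 A9 A2 B9 E6 A9 AF.

E2 86 9F F4 86 AD A5 F1 97 AA BF F0 9F 90 8B F0 A9 A2 B9 E6 A9 AF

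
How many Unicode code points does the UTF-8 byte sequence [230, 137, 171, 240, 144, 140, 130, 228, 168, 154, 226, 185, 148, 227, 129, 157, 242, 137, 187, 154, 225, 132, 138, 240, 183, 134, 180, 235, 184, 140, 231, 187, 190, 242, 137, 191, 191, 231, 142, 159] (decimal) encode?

Byte at offset 0: 0xE6 = 11100110 → 3-byte char (#1). Advance 3.
Byte at offset 3: 0xF0 = 11110000 → 4-byte char (#2). Advance 4.
Byte at offset 7: 0xE4 = 11100100 → 3-byte char (#3). Advance 3.
Byte at offset 10: 0xE2 = 11100010 → 3-byte char (#4). Advance 3.
Byte at offset 13: 0xE3 = 11100011 → 3-byte char (#5). Advance 3.
Byte at offset 16: 0xF2 = 11110010 → 4-byte char (#6). Advance 4.
Byte at offset 20: 0xE1 = 11100001 → 3-byte char (#7). Advance 3.
Byte at offset 23: 0xF0 = 11110000 → 4-byte char (#8). Advance 4.
Byte at offset 27: 0xEB = 11101011 → 3-byte char (#9). Advance 3.
Byte at offset 30: 0xE7 = 11100111 → 3-byte char (#10). Advance 3.
Byte at offset 33: 0xF2 = 11110010 → 4-byte char (#11). Advance 4.
Byte at offset 37: 0xE7 = 11100111 → 3-byte char (#12). Advance 3.
Reached end at offset 40 after 12 code points.

12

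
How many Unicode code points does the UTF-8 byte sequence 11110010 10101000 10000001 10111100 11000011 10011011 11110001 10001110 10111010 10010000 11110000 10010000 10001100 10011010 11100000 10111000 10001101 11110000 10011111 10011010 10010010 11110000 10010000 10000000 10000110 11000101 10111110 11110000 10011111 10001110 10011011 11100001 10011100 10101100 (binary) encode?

10

Byte at offset 0: 0xF2 = 11110010 → 4-byte char (#1). Advance 4.
Byte at offset 4: 0xC3 = 11000011 → 2-byte char (#2). Advance 2.
Byte at offset 6: 0xF1 = 11110001 → 4-byte char (#3). Advance 4.
Byte at offset 10: 0xF0 = 11110000 → 4-byte char (#4). Advance 4.
Byte at offset 14: 0xE0 = 11100000 → 3-byte char (#5). Advance 3.
Byte at offset 17: 0xF0 = 11110000 → 4-byte char (#6). Advance 4.
Byte at offset 21: 0xF0 = 11110000 → 4-byte char (#7). Advance 4.
Byte at offset 25: 0xC5 = 11000101 → 2-byte char (#8). Advance 2.
Byte at offset 27: 0xF0 = 11110000 → 4-byte char (#9). Advance 4.
Byte at offset 31: 0xE1 = 11100001 → 3-byte char (#10). Advance 3.
Reached end at offset 34 after 10 code points.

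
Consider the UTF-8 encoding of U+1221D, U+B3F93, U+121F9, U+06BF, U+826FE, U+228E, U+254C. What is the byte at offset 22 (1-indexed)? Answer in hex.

0xE2

1-indexed offset 22 is 0-indexed offset 21.
U+1221D → 4-byte form F0 92 88 9D at offsets 0–3.
U+B3F93 → 4-byte form F2 B3 BE 93 at offsets 4–7.
U+121F9 → 4-byte form F0 92 87 B9 at offsets 8–11.
U+06BF → 2-byte form DA BF at offsets 12–13.
U+826FE → 4-byte form F2 82 9B BE at offsets 14–17.
U+228E → 3-byte form E2 8A 8E at offsets 18–20.
U+254C → 3-byte form E2 95 8C at offsets 21–23.
Offset 21 falls in char 7's range; it's byte 1 of E2 95 8C = 0xE2.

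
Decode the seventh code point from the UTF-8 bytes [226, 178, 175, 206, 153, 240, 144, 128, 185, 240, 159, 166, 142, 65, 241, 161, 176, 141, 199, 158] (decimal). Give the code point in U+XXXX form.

Offset 0: leading byte 0xE2 = 11100010 → 3-byte char #1 = E2 B2 AF.
Offset 3: leading byte 0xCE = 11001110 → 2-byte char #2 = CE 99.
Offset 5: leading byte 0xF0 = 11110000 → 4-byte char #3 = F0 90 80 B9.
Offset 9: leading byte 0xF0 = 11110000 → 4-byte char #4 = F0 9F A6 8E.
Offset 13: leading byte 0x41 = 01000001 → 1-byte char #5 = 41.
Offset 14: leading byte 0xF1 = 11110001 → 4-byte char #6 = F1 A1 B0 8D.
Offset 18: leading byte 0xC7 = 11000111 → 2-byte char #7 = C7 9E.
Leading byte 0xC7 = 11000111 matches 110xxxxx → 2-byte sequence.
Byte 1: 0xC7 = 11000111, payload 00111 (5 bits).
Byte 2: 0x9E = 10011110 (10xxxxxx ✓), payload 011110.
Concatenate: 00111011110 = 0x1DE (11 bits → U+01DE).

U+01DE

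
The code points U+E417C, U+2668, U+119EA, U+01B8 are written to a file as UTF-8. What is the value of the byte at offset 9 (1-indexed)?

1-indexed offset 9 is 0-indexed offset 8.
U+E417C → 4-byte form F3 A4 85 BC at offsets 0–3.
U+2668 → 3-byte form E2 99 A8 at offsets 4–6.
U+119EA → 4-byte form F0 91 A7 AA at offsets 7–10.
Offset 8 falls in char 3's range; it's byte 2 of F0 91 A7 AA = 0x91.

0x91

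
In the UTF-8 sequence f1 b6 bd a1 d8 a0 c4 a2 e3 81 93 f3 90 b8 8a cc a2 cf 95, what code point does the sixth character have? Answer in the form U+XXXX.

Offset 0: leading byte 0xF1 = 11110001 → 4-byte char #1 = F1 B6 BD A1.
Offset 4: leading byte 0xD8 = 11011000 → 2-byte char #2 = D8 A0.
Offset 6: leading byte 0xC4 = 11000100 → 2-byte char #3 = C4 A2.
Offset 8: leading byte 0xE3 = 11100011 → 3-byte char #4 = E3 81 93.
Offset 11: leading byte 0xF3 = 11110011 → 4-byte char #5 = F3 90 B8 8A.
Offset 15: leading byte 0xCC = 11001100 → 2-byte char #6 = CC A2.
Leading byte 0xCC = 11001100 matches 110xxxxx → 2-byte sequence.
Byte 1: 0xCC = 11001100, payload 01100 (5 bits).
Byte 2: 0xA2 = 10100010 (10xxxxxx ✓), payload 100010.
Concatenate: 01100100010 = 0x322 (11 bits → U+0322).

U+0322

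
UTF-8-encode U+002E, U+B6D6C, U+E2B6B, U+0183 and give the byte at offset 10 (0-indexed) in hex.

U+002E → 1-byte form 2E at offsets 0–0.
U+B6D6C → 4-byte form F2 B6 B5 AC at offsets 1–4.
U+E2B6B → 4-byte form F3 A2 AD AB at offsets 5–8.
U+0183 → 2-byte form C6 83 at offsets 9–10.
Offset 10 falls in char 4's range; it's byte 2 of C6 83 = 0x83.

0x83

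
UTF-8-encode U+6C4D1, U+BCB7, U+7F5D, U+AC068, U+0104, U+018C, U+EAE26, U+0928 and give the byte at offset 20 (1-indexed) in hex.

0xAA

1-indexed offset 20 is 0-indexed offset 19.
U+6C4D1 → 4-byte form F1 AC 93 91 at offsets 0–3.
U+BCB7 → 3-byte form EB B2 B7 at offsets 4–6.
U+7F5D → 3-byte form E7 BD 9D at offsets 7–9.
U+AC068 → 4-byte form F2 AC 81 A8 at offsets 10–13.
U+0104 → 2-byte form C4 84 at offsets 14–15.
U+018C → 2-byte form C6 8C at offsets 16–17.
U+EAE26 → 4-byte form F3 AA B8 A6 at offsets 18–21.
Offset 19 falls in char 7's range; it's byte 2 of F3 AA B8 A6 = 0xAA.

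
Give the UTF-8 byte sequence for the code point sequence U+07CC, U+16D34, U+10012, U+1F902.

DF 8C F0 96 B4 B4 F0 90 80 92 F0 9F A4 82

U+07CC: 2-byte form → DF 8C.
U+16D34: 4-byte form → F0 96 B4 B4.
U+10012: 4-byte form → F0 90 80 92.
U+1F902: 4-byte form → F0 9F A4 82.
Concatenated (14 bytes): DF 8C F0 96 B4 B4 F0 90 80 92 F0 9F A4 82.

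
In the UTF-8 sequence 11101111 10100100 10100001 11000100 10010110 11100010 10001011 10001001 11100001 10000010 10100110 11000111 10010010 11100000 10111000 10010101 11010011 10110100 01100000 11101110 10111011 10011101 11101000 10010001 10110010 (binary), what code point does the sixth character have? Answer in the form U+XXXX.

Offset 0: leading byte 0xEF = 11101111 → 3-byte char #1 = EF A4 A1.
Offset 3: leading byte 0xC4 = 11000100 → 2-byte char #2 = C4 96.
Offset 5: leading byte 0xE2 = 11100010 → 3-byte char #3 = E2 8B 89.
Offset 8: leading byte 0xE1 = 11100001 → 3-byte char #4 = E1 82 A6.
Offset 11: leading byte 0xC7 = 11000111 → 2-byte char #5 = C7 92.
Offset 13: leading byte 0xE0 = 11100000 → 3-byte char #6 = E0 B8 95.
Leading byte 0xE0 = 11100000 matches 1110xxxx → 3-byte sequence.
Byte 1: 0xE0 = 11100000, payload 0000 (4 bits).
Byte 2: 0xB8 = 10111000 (10xxxxxx ✓), payload 111000.
Byte 3: 0x95 = 10010101 (10xxxxxx ✓), payload 010101.
Concatenate: 0000111000010101 = 0xE15 (16 bits → U+0E15).

U+0E15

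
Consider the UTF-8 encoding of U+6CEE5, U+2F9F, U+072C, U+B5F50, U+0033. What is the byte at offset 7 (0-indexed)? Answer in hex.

U+6CEE5 → 4-byte form F1 AC BB A5 at offsets 0–3.
U+2F9F → 3-byte form E2 BE 9F at offsets 4–6.
U+072C → 2-byte form DC AC at offsets 7–8.
Offset 7 falls in char 3's range; it's byte 1 of DC AC = 0xDC.

0xDC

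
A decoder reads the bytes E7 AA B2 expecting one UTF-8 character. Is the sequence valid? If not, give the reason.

valid

Leading byte 0xE7 = 11100111 → 3-byte form.
Continuation bytes 0xAA=10101010, 0xB2=10110010 all match 10xxxxxx.
Decoded value 0x7AB2 is ≥ 0x800 (shortest form) and not a surrogate.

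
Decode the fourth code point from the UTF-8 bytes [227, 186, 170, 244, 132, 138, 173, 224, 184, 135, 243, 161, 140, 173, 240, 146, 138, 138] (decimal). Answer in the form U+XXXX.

U+E132D

Offset 0: leading byte 0xE3 = 11100011 → 3-byte char #1 = E3 BA AA.
Offset 3: leading byte 0xF4 = 11110100 → 4-byte char #2 = F4 84 8A AD.
Offset 7: leading byte 0xE0 = 11100000 → 3-byte char #3 = E0 B8 87.
Offset 10: leading byte 0xF3 = 11110011 → 4-byte char #4 = F3 A1 8C AD.
Leading byte 0xF3 = 11110011 matches 11110xxx → 4-byte sequence.
Byte 1: 0xF3 = 11110011, payload 011 (3 bits).
Byte 2: 0xA1 = 10100001 (10xxxxxx ✓), payload 100001.
Byte 3: 0x8C = 10001100 (10xxxxxx ✓), payload 001100.
Byte 4: 0xAD = 10101101 (10xxxxxx ✓), payload 101101.
Concatenate: 011100001001100101101 = 0xE132D (21 bits → U+E132D).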